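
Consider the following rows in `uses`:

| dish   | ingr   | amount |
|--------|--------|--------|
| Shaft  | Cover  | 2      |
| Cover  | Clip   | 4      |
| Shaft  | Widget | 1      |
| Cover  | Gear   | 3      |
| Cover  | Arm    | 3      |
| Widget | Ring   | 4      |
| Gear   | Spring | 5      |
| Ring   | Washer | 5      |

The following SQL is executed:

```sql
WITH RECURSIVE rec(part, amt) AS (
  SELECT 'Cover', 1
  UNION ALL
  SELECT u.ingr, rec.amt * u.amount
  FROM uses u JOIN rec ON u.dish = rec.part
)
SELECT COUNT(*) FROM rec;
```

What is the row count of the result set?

Base: (Cover, amt=1).
Iteration 1: components of {Cover} -> Arm = 1*3 = 3, Clip = 1*4 = 4, Gear = 1*3 = 3.
Iteration 2: components of {Arm,Clip,Gear} -> Spring = 3*5 = 15.
Iteration 3: no further components; recursion stops.
Total rows emitted: 5.

5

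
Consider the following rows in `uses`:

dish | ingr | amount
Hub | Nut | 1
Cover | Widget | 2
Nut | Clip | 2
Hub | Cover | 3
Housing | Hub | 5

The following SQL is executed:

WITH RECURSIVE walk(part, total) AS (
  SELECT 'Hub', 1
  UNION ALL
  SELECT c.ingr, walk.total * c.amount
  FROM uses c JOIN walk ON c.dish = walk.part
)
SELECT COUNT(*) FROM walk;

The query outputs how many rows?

5

Base: (Hub, total=1).
Iteration 1: components of {Hub} -> Cover = 1*3 = 3, Nut = 1*1 = 1.
Iteration 2: components of {Cover,Nut} -> Clip = 1*2 = 2, Widget = 3*2 = 6.
Iteration 3: no further components; recursion stops.
Total rows emitted: 5.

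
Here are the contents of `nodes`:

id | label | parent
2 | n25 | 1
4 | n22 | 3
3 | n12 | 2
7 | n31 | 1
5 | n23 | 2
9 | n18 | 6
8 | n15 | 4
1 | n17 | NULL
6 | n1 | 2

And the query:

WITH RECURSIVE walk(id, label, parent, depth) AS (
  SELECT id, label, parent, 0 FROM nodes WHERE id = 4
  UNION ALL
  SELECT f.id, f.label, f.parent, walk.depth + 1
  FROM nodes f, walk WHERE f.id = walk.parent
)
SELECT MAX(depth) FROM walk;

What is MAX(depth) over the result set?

Base: id=4 (n22), parent=3, depth 0.
Iteration 1: join on id=3 -> n12 (id 3, parent=2, depth 1).
Iteration 2: join on id=2 -> n25 (id 2, parent=1, depth 2).
Iteration 3: join on id=1 -> n17 (id 1, parent=NULL, depth 3).
Iteration 4: parent is NULL; no match; recursion stops.
depth values: 0, 1, 2, 3; the maximum is 3.

3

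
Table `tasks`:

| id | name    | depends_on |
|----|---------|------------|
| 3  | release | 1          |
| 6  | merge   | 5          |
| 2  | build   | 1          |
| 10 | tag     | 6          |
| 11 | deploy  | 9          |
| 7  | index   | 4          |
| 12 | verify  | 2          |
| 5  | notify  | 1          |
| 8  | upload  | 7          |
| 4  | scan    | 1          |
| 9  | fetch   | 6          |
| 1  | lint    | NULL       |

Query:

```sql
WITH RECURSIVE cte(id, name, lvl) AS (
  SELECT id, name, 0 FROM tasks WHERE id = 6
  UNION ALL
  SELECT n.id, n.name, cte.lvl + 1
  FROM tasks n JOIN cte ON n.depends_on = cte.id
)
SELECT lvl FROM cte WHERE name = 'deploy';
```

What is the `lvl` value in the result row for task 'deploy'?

Base: id=6 (merge) at lvl 0.
Iteration 1: rows with depends_on in {6} -> fetch (id 9, lvl 1), tag (id 10, lvl 1).
Iteration 2: rows with depends_on in {9,10} -> deploy (id 11, lvl 2).
Iteration 3: no rows with depends_on in {11}; recursion stops.

2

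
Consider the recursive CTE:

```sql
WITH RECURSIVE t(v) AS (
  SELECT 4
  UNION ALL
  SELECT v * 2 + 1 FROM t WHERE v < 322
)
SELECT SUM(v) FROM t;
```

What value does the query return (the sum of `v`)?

Base: v=4.
Iteration 1: 4 < 322 holds -> v = 4 * 2 + 1 = 9.
Iteration 2: 9 < 322 holds -> v = 9 * 2 + 1 = 19.
Iteration 3: 19 < 322 holds -> v = 19 * 2 + 1 = 39.
Iteration 4: 39 < 322 holds -> v = 39 * 2 + 1 = 79.
Iteration 5: 79 < 322 holds -> v = 79 * 2 + 1 = 159.
Iteration 6: 159 < 322 holds -> v = 159 * 2 + 1 = 319.
Iteration 7: 319 < 322 holds -> v = 319 * 2 + 1 = 639.
Iteration 8: 639 < 322 fails; recursion stops.
SUM(v) = 4 + 9 + 19 + 39 + 79 + 159 + 319 + 639 = 1267.

1267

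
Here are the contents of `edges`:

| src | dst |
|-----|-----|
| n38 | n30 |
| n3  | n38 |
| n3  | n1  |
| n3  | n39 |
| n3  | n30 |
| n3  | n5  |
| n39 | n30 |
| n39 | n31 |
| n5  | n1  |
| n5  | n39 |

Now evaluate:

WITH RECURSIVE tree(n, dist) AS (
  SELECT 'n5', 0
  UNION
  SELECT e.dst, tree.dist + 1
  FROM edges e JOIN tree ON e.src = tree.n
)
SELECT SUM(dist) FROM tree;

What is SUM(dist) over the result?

Base: (n5, dist=0).
Iteration 1: edges from {n5} -> (n1, dist=1), (n39, dist=1).
Iteration 2: edges from {n1,n39} -> (n30, dist=2), (n31, dist=2).
Iteration 3: no outgoing edges from {n30,n31}; recursion stops.
SUM(dist) = 0 + 1 + 1 + 2 + 2 = 6.

6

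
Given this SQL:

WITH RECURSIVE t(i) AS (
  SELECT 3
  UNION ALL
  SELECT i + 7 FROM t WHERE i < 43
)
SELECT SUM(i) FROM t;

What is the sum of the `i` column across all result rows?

168

Base: i=3.
Iteration 1: 3 < 43 holds -> i = 3 + 7 = 10.
Iteration 2: 10 < 43 holds -> i = 10 + 7 = 17.
Iteration 3: 17 < 43 holds -> i = 17 + 7 = 24.
Iteration 4: 24 < 43 holds -> i = 24 + 7 = 31.
Iteration 5: 31 < 43 holds -> i = 31 + 7 = 38.
Iteration 6: 38 < 43 holds -> i = 38 + 7 = 45.
Iteration 7: 45 < 43 fails; recursion stops.
SUM(i) = 3 + 10 + 17 + 24 + 31 + 38 + 45 = 168.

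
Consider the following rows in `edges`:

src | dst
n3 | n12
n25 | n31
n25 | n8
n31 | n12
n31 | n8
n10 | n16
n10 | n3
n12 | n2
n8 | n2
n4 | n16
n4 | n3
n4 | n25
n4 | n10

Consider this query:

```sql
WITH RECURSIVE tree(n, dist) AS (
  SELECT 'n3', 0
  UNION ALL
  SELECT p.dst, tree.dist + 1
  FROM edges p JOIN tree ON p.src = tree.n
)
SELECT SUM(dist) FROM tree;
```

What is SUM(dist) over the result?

Base: (n3, dist=0).
Iteration 1: edges from {n3} -> (n12, dist=1).
Iteration 2: edges from {n12} -> (n2, dist=2).
Iteration 3: no outgoing edges from {n2}; recursion stops.
SUM(dist) = 0 + 1 + 2 = 3.

3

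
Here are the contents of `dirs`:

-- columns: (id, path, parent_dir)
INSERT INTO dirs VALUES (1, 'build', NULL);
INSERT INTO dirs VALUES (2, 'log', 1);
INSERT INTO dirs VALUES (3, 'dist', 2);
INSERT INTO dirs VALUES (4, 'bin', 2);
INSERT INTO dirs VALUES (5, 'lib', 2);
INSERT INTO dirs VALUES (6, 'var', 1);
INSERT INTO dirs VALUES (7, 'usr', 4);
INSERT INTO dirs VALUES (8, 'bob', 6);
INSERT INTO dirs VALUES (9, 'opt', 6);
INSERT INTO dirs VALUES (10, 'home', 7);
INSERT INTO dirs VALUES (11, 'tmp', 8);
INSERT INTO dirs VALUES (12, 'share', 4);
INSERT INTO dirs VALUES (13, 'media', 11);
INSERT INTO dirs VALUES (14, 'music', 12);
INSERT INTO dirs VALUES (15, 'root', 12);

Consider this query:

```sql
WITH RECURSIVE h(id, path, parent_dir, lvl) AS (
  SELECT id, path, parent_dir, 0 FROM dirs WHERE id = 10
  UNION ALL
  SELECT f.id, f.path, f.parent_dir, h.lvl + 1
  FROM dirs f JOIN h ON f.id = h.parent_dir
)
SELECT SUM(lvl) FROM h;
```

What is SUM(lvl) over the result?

Base: id=10 (home), parent_dir=7, lvl 0.
Iteration 1: join on id=7 -> usr (id 7, parent_dir=4, lvl 1).
Iteration 2: join on id=4 -> bin (id 4, parent_dir=2, lvl 2).
Iteration 3: join on id=2 -> log (id 2, parent_dir=1, lvl 3).
Iteration 4: join on id=1 -> build (id 1, parent_dir=NULL, lvl 4).
Iteration 5: parent_dir is NULL; no match; recursion stops.
SUM(lvl) = 0 + 1 + 2 + 3 + 4 = 10.

10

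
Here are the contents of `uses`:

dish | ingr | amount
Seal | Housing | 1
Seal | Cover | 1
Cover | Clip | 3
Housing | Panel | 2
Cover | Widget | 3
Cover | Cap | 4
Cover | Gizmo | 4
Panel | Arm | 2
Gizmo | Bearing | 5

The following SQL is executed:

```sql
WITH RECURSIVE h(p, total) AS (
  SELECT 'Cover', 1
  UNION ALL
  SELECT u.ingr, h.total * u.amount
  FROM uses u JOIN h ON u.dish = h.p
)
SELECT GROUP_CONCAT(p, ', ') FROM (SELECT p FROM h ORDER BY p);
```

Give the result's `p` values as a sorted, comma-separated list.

Bearing, Cap, Clip, Cover, Gizmo, Widget

Base: (Cover, total=1).
Iteration 1: components of {Cover} -> Cap = 1*4 = 4, Clip = 1*3 = 3, Gizmo = 1*4 = 4, Widget = 1*3 = 3.
Iteration 2: components of {Cap,Clip,Gizmo,Widget} -> Bearing = 4*5 = 20.
Iteration 3: no further components; recursion stops.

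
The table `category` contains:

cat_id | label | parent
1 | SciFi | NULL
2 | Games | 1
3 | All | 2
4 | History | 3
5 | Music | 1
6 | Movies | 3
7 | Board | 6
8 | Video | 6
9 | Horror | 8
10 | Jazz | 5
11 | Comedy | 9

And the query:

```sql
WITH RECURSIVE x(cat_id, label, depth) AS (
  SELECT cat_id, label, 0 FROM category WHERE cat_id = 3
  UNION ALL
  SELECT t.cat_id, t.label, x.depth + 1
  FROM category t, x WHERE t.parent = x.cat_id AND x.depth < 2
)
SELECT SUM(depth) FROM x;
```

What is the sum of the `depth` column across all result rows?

6

Base: cat_id=3 (All) at depth 0.
Iteration 1: rows with parent in {3} -> History (id 4, depth 1), Movies (id 6, depth 1).
Iteration 2: rows with parent in {4,6} -> Board (id 7, depth 2), Video (id 8, depth 2).
Iteration 3: depth < 2 fails for all current rows; recursion stops.
SUM(depth) = 0 + 1 + 1 + 2 + 2 = 6.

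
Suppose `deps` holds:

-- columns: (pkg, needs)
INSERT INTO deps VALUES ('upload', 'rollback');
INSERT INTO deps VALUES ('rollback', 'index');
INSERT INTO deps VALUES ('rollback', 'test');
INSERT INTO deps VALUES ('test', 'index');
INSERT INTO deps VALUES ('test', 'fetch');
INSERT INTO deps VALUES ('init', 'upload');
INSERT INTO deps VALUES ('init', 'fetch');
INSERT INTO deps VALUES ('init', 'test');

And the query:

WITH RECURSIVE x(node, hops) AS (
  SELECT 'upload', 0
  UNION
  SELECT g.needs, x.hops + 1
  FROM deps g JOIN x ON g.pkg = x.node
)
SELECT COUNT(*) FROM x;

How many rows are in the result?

Base: (upload, hops=0).
Iteration 1: edges from {upload} -> (rollback, hops=1).
Iteration 2: edges from {rollback} -> (index, hops=2), (test, hops=2).
Iteration 3: edges from {index,test} -> (fetch, hops=3), (index, hops=3).
Iteration 4: no outgoing edges from {fetch,index}; recursion stops.
Total rows emitted: 6.

6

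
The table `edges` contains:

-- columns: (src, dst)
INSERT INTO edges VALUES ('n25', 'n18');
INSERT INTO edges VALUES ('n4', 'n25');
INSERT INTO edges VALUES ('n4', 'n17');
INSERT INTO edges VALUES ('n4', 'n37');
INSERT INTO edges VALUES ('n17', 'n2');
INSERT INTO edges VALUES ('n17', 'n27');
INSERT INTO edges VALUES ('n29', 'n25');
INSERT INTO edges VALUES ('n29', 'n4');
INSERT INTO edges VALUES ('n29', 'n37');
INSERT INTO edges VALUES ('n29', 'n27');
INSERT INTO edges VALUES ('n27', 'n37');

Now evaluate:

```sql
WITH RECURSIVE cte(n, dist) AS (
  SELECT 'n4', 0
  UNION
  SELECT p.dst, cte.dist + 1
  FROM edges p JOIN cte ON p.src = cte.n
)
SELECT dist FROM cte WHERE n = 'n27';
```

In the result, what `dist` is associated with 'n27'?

2

Base: (n4, dist=0).
Iteration 1: edges from {n4} -> (n17, dist=1), (n25, dist=1), (n37, dist=1).
Iteration 2: edges from {n17,n25,n37} -> (n18, dist=2), (n2, dist=2), (n27, dist=2).
Iteration 3: edges from {n18,n2,n27} -> (n37, dist=3).
Iteration 4: no outgoing edges from {n37}; recursion stops.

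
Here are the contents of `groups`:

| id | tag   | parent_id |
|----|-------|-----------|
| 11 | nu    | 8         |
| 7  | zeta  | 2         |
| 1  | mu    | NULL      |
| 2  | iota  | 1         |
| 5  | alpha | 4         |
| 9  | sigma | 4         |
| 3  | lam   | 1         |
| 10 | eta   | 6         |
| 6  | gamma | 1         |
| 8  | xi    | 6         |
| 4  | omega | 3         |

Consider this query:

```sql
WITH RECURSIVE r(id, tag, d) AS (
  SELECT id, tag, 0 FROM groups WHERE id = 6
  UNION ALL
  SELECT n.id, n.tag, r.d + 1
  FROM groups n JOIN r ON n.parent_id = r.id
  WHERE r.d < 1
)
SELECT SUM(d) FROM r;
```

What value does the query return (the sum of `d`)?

2

Base: id=6 (gamma) at d 0.
Iteration 1: rows with parent_id in {6} -> xi (id 8, d 1), eta (id 10, d 1).
Iteration 2: d < 1 fails for all current rows; recursion stops.
SUM(d) = 0 + 1 + 1 = 2.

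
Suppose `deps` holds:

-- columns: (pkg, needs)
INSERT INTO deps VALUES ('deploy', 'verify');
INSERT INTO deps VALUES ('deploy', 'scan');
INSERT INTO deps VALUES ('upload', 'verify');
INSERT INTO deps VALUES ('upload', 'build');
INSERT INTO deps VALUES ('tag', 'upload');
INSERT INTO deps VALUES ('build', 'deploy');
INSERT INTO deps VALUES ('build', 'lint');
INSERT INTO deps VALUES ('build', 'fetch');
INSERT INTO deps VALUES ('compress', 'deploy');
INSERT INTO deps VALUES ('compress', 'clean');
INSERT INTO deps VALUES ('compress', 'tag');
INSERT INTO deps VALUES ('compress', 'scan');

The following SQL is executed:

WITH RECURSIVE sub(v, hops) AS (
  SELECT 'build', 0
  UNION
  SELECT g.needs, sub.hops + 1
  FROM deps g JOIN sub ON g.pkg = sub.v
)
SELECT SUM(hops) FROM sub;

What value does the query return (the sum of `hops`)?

7

Base: (build, hops=0).
Iteration 1: edges from {build} -> (deploy, hops=1), (fetch, hops=1), (lint, hops=1).
Iteration 2: edges from {deploy,fetch,lint} -> (scan, hops=2), (verify, hops=2).
Iteration 3: no outgoing edges from {scan,verify}; recursion stops.
SUM(hops) = 0 + 1 + 1 + 1 + 2 + 2 = 7.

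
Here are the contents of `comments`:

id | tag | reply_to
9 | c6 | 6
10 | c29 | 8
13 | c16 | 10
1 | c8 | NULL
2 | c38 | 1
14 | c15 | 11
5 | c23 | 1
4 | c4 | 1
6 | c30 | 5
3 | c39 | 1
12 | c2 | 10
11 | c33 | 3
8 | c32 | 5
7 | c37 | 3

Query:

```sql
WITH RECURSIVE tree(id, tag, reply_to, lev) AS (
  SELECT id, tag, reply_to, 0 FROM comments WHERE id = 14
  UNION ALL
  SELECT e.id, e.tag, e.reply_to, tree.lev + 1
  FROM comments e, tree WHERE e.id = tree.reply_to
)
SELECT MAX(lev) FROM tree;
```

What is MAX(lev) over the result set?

3

Base: id=14 (c15), reply_to=11, lev 0.
Iteration 1: join on id=11 -> c33 (id 11, reply_to=3, lev 1).
Iteration 2: join on id=3 -> c39 (id 3, reply_to=1, lev 2).
Iteration 3: join on id=1 -> c8 (id 1, reply_to=NULL, lev 3).
Iteration 4: reply_to is NULL; no match; recursion stops.
lev values: 0, 1, 2, 3; the maximum is 3.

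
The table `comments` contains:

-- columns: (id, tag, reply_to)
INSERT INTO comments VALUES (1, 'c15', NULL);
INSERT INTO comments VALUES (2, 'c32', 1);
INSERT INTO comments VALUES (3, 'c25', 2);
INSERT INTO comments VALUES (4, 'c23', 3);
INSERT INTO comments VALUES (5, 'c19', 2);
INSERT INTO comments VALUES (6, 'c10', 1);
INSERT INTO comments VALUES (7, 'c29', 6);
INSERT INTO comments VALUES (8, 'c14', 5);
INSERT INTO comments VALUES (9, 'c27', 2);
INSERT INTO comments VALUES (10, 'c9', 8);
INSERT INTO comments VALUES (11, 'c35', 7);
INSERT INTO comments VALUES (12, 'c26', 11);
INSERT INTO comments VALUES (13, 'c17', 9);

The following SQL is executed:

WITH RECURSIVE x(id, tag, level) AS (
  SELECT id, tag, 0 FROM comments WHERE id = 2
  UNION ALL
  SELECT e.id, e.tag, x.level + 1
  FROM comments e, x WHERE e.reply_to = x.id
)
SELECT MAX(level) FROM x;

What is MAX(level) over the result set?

3

Base: id=2 (c32) at level 0.
Iteration 1: rows with reply_to in {2} -> c25 (id 3, level 1), c19 (id 5, level 1), c27 (id 9, level 1).
Iteration 2: rows with reply_to in {3,5,9} -> c23 (id 4, level 2), c14 (id 8, level 2), c17 (id 13, level 2).
Iteration 3: rows with reply_to in {4,8,13} -> c9 (id 10, level 3).
Iteration 4: no rows with reply_to in {10}; recursion stops.
level values: 0, 1, 1, 1, 2, 2, 2, 3; the maximum is 3.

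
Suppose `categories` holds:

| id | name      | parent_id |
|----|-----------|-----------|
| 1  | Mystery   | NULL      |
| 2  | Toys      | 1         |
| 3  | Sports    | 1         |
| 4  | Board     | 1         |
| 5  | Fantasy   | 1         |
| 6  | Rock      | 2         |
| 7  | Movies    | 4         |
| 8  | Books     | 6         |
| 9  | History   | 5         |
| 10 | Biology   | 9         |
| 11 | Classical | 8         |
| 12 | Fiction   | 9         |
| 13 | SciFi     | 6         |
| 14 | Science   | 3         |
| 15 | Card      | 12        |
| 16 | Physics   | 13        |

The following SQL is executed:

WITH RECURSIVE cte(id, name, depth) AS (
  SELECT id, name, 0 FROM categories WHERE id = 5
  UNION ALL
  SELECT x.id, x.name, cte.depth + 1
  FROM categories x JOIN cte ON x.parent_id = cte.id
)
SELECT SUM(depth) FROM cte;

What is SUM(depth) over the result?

8

Base: id=5 (Fantasy) at depth 0.
Iteration 1: rows with parent_id in {5} -> History (id 9, depth 1).
Iteration 2: rows with parent_id in {9} -> Biology (id 10, depth 2), Fiction (id 12, depth 2).
Iteration 3: rows with parent_id in {10,12} -> Card (id 15, depth 3).
Iteration 4: no rows with parent_id in {15}; recursion stops.
SUM(depth) = 0 + 1 + 2 + 2 + 3 = 8.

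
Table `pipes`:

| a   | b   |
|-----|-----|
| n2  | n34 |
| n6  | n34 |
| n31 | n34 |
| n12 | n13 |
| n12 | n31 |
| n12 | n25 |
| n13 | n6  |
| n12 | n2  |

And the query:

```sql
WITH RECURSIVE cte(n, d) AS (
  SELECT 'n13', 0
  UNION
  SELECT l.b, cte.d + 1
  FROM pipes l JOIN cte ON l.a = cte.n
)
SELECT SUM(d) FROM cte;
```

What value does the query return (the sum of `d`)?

Base: (n13, d=0).
Iteration 1: edges from {n13} -> (n6, d=1).
Iteration 2: edges from {n6} -> (n34, d=2).
Iteration 3: no outgoing edges from {n34}; recursion stops.
SUM(d) = 0 + 1 + 2 = 3.

3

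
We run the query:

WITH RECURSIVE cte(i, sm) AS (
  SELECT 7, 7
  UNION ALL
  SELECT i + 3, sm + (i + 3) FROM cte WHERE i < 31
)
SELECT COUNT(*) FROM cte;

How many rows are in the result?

Base: i=7, sm=7.
Iteration 1: 7 < 31 holds -> i = 7 + 3 = 10, sm = 7 + 10 = 17.
Iteration 2: 10 < 31 holds -> i = 10 + 3 = 13, sm = 17 + 13 = 30.
Iteration 3: 13 < 31 holds -> i = 13 + 3 = 16, sm = 30 + 16 = 46.
Iteration 4: 16 < 31 holds -> i = 16 + 3 = 19, sm = 46 + 19 = 65.
Iteration 5: 19 < 31 holds -> i = 19 + 3 = 22, sm = 65 + 22 = 87.
Iteration 6: 22 < 31 holds -> i = 22 + 3 = 25, sm = 87 + 25 = 112.
Iteration 7: 25 < 31 holds -> i = 25 + 3 = 28, sm = 112 + 28 = 140.
Iteration 8: 28 < 31 holds -> i = 28 + 3 = 31, sm = 140 + 31 = 171.
Iteration 9: 31 < 31 fails; recursion stops.
Total rows emitted: 9.

9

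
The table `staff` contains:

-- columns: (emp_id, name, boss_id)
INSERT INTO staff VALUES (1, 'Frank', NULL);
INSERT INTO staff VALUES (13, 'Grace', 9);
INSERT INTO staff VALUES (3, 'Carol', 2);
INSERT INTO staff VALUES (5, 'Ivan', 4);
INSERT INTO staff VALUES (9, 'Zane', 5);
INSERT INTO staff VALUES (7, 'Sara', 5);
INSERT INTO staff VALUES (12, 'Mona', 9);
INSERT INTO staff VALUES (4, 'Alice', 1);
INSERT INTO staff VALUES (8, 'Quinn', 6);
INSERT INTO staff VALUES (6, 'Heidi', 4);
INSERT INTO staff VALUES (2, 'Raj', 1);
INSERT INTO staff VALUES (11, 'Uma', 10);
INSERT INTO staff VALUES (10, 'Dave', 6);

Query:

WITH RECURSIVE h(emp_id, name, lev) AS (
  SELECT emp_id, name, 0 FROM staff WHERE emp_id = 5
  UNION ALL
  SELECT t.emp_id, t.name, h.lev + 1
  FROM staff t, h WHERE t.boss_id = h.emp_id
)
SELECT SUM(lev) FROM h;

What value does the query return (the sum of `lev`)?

6

Base: emp_id=5 (Ivan) at lev 0.
Iteration 1: rows with boss_id in {5} -> Sara (id 7, lev 1), Zane (id 9, lev 1).
Iteration 2: rows with boss_id in {7,9} -> Mona (id 12, lev 2), Grace (id 13, lev 2).
Iteration 3: no rows with boss_id in {12,13}; recursion stops.
SUM(lev) = 0 + 1 + 1 + 2 + 2 = 6.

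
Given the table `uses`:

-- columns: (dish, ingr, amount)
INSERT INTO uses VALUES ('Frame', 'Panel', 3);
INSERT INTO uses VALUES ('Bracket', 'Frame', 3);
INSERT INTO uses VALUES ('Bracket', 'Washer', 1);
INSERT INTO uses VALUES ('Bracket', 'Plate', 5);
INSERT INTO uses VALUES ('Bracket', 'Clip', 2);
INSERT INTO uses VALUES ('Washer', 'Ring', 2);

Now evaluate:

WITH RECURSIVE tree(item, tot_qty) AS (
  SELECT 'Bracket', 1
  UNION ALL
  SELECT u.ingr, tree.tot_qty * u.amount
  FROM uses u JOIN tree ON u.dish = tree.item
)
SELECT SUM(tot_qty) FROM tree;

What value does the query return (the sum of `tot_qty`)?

Base: (Bracket, tot_qty=1).
Iteration 1: components of {Bracket} -> Clip = 1*2 = 2, Frame = 1*3 = 3, Plate = 1*5 = 5, Washer = 1*1 = 1.
Iteration 2: components of {Clip,Frame,Plate,Washer} -> Panel = 3*3 = 9, Ring = 1*2 = 2.
Iteration 3: no further components; recursion stops.
SUM(tot_qty) = 1 + 3 + 2 + 5 + 1 + 9 + 2 = 23.

23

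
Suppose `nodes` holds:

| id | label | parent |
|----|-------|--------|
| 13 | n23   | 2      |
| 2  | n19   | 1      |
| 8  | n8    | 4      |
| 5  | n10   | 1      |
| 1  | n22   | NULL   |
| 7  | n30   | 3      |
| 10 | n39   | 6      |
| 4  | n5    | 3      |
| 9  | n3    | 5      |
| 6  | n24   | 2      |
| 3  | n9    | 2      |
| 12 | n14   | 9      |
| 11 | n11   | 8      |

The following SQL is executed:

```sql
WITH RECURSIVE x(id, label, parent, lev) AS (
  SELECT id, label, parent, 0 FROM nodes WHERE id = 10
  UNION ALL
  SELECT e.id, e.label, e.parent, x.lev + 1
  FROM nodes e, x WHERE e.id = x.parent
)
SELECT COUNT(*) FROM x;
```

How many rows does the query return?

4

Base: id=10 (n39), parent=6, lev 0.
Iteration 1: join on id=6 -> n24 (id 6, parent=2, lev 1).
Iteration 2: join on id=2 -> n19 (id 2, parent=1, lev 2).
Iteration 3: join on id=1 -> n22 (id 1, parent=NULL, lev 3).
Iteration 4: parent is NULL; no match; recursion stops.
Total rows emitted: 4.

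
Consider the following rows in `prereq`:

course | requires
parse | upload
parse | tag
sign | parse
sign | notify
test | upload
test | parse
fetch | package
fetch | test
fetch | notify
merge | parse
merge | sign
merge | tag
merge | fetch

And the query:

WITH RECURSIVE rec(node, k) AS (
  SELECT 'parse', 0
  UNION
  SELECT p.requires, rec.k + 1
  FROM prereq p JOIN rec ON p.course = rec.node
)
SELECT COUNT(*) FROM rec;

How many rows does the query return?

3

Base: (parse, k=0).
Iteration 1: edges from {parse} -> (tag, k=1), (upload, k=1).
Iteration 2: no outgoing edges from {tag,upload}; recursion stops.
Total rows emitted: 3.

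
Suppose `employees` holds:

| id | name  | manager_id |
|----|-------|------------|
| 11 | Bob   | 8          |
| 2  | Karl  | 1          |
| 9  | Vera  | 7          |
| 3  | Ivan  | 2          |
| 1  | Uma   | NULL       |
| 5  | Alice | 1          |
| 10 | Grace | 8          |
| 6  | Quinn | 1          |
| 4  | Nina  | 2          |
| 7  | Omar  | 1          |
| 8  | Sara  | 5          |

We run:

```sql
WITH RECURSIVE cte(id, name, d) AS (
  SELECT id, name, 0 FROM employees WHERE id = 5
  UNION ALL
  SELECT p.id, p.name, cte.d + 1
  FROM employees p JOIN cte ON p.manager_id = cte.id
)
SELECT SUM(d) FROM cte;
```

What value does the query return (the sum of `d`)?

5

Base: id=5 (Alice) at d 0.
Iteration 1: rows with manager_id in {5} -> Sara (id 8, d 1).
Iteration 2: rows with manager_id in {8} -> Grace (id 10, d 2), Bob (id 11, d 2).
Iteration 3: no rows with manager_id in {10,11}; recursion stops.
SUM(d) = 0 + 1 + 2 + 2 = 5.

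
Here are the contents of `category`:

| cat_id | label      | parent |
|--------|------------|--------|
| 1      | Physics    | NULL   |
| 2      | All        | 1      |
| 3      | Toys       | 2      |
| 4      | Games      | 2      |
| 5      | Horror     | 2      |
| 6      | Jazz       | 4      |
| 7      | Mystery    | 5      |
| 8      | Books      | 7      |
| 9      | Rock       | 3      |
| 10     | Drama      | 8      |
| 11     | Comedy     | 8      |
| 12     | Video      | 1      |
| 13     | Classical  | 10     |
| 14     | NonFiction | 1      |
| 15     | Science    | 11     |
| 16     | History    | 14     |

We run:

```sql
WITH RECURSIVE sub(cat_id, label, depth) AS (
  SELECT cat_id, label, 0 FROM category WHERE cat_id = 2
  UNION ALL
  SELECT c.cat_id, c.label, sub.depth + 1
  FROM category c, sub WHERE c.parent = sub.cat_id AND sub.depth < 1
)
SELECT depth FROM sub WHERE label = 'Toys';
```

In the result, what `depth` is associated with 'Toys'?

Base: cat_id=2 (All) at depth 0.
Iteration 1: rows with parent in {2} -> Toys (id 3, depth 1), Games (id 4, depth 1), Horror (id 5, depth 1).
Iteration 2: depth < 1 fails for all current rows; recursion stops.

1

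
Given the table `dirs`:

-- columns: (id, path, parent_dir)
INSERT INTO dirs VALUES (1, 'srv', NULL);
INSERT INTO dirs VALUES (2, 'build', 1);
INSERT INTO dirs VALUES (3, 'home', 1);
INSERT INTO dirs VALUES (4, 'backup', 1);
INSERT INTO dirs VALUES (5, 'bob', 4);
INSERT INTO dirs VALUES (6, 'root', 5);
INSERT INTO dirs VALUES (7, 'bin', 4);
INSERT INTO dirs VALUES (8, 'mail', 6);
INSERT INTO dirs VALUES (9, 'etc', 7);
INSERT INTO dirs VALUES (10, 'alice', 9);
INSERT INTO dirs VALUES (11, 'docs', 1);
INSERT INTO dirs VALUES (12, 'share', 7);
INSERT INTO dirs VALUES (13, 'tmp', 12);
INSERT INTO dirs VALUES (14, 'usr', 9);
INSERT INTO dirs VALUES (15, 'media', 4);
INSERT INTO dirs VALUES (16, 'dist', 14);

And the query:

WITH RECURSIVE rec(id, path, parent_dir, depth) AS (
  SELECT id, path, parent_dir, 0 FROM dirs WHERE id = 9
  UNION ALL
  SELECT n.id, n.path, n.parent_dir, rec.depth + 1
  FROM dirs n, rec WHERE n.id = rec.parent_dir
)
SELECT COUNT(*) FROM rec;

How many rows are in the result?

Base: id=9 (etc), parent_dir=7, depth 0.
Iteration 1: join on id=7 -> bin (id 7, parent_dir=4, depth 1).
Iteration 2: join on id=4 -> backup (id 4, parent_dir=1, depth 2).
Iteration 3: join on id=1 -> srv (id 1, parent_dir=NULL, depth 3).
Iteration 4: parent_dir is NULL; no match; recursion stops.
Total rows emitted: 4.

4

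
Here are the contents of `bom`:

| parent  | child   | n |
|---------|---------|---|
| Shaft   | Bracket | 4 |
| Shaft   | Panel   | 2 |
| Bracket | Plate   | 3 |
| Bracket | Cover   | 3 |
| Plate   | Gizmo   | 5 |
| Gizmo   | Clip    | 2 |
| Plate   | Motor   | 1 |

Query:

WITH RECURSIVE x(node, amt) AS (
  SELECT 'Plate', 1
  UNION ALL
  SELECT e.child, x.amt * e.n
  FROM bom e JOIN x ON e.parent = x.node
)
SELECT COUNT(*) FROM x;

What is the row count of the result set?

Base: (Plate, amt=1).
Iteration 1: components of {Plate} -> Gizmo = 1*5 = 5, Motor = 1*1 = 1.
Iteration 2: components of {Gizmo,Motor} -> Clip = 5*2 = 10.
Iteration 3: no further components; recursion stops.
Total rows emitted: 4.

4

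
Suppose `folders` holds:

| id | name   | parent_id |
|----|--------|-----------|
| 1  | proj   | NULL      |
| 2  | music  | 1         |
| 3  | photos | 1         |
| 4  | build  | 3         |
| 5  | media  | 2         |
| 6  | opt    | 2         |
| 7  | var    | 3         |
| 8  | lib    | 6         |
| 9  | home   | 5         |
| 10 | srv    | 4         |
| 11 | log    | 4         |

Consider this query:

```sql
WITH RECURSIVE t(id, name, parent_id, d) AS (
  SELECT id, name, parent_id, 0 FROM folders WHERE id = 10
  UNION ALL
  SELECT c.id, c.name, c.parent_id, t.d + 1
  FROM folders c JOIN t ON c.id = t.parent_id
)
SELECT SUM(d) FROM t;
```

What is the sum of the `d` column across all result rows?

6

Base: id=10 (srv), parent_id=4, d 0.
Iteration 1: join on id=4 -> build (id 4, parent_id=3, d 1).
Iteration 2: join on id=3 -> photos (id 3, parent_id=1, d 2).
Iteration 3: join on id=1 -> proj (id 1, parent_id=NULL, d 3).
Iteration 4: parent_id is NULL; no match; recursion stops.
SUM(d) = 0 + 1 + 2 + 3 = 6.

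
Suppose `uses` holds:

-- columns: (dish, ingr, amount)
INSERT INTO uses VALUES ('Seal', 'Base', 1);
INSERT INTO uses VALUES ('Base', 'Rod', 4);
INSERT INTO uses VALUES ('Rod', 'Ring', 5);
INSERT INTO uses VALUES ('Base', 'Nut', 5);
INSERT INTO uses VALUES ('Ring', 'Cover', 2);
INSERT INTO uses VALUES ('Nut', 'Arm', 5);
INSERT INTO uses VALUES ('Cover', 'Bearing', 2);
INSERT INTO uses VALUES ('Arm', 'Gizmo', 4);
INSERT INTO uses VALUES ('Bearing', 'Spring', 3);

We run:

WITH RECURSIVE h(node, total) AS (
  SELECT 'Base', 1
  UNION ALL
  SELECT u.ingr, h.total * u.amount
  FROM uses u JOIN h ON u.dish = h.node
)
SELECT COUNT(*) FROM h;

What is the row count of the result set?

Base: (Base, total=1).
Iteration 1: components of {Base} -> Nut = 1*5 = 5, Rod = 1*4 = 4.
Iteration 2: components of {Nut,Rod} -> Arm = 5*5 = 25, Ring = 4*5 = 20.
Iteration 3: components of {Arm,Ring} -> Cover = 20*2 = 40, Gizmo = 25*4 = 100.
Iteration 4: components of {Cover,Gizmo} -> Bearing = 40*2 = 80.
Iteration 5: components of {Bearing} -> Spring = 80*3 = 240.
Iteration 6: no further components; recursion stops.
Total rows emitted: 9.

9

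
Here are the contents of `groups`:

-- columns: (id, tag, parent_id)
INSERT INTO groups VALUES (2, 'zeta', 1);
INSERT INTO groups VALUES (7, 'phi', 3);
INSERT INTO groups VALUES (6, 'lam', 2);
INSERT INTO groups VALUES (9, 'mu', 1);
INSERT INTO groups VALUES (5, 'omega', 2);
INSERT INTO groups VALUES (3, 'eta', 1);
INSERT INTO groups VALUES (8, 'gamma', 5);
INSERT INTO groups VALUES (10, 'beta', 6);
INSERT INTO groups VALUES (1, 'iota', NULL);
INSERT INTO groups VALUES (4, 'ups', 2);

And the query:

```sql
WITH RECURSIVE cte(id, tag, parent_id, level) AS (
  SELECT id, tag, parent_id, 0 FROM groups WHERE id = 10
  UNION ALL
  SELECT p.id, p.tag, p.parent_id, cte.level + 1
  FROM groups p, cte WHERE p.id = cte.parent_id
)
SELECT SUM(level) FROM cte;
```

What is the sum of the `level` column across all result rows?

6

Base: id=10 (beta), parent_id=6, level 0.
Iteration 1: join on id=6 -> lam (id 6, parent_id=2, level 1).
Iteration 2: join on id=2 -> zeta (id 2, parent_id=1, level 2).
Iteration 3: join on id=1 -> iota (id 1, parent_id=NULL, level 3).
Iteration 4: parent_id is NULL; no match; recursion stops.
SUM(level) = 0 + 1 + 2 + 3 = 6.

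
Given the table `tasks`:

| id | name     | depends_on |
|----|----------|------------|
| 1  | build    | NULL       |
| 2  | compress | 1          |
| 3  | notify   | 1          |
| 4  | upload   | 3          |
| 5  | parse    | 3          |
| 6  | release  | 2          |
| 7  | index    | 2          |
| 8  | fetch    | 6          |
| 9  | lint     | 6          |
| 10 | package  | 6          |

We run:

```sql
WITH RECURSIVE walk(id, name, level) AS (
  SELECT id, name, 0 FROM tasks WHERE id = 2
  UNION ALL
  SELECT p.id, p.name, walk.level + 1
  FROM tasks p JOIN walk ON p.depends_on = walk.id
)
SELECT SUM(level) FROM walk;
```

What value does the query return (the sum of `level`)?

Base: id=2 (compress) at level 0.
Iteration 1: rows with depends_on in {2} -> release (id 6, level 1), index (id 7, level 1).
Iteration 2: rows with depends_on in {6,7} -> fetch (id 8, level 2), lint (id 9, level 2), package (id 10, level 2).
Iteration 3: no rows with depends_on in {8,9,10}; recursion stops.
SUM(level) = 0 + 1 + 1 + 2 + 2 + 2 = 8.

8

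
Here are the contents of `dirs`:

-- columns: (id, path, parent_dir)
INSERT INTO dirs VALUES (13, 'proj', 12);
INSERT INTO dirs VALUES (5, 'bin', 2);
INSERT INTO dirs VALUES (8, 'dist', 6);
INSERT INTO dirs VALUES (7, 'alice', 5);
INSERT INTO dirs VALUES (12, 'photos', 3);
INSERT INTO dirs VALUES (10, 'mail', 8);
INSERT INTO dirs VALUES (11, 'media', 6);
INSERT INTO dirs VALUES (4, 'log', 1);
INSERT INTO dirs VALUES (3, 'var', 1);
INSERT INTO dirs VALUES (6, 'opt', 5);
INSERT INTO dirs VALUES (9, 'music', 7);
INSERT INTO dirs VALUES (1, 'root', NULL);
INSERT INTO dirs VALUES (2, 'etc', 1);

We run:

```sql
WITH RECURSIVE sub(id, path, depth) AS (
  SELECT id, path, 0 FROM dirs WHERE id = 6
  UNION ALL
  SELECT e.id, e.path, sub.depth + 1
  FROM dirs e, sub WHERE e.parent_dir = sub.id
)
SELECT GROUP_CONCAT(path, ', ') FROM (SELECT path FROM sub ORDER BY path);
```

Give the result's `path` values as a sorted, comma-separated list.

dist, mail, media, opt

Base: id=6 (opt) at depth 0.
Iteration 1: rows with parent_dir in {6} -> dist (id 8, depth 1), media (id 11, depth 1).
Iteration 2: rows with parent_dir in {8,11} -> mail (id 10, depth 2).
Iteration 3: no rows with parent_dir in {10}; recursion stops.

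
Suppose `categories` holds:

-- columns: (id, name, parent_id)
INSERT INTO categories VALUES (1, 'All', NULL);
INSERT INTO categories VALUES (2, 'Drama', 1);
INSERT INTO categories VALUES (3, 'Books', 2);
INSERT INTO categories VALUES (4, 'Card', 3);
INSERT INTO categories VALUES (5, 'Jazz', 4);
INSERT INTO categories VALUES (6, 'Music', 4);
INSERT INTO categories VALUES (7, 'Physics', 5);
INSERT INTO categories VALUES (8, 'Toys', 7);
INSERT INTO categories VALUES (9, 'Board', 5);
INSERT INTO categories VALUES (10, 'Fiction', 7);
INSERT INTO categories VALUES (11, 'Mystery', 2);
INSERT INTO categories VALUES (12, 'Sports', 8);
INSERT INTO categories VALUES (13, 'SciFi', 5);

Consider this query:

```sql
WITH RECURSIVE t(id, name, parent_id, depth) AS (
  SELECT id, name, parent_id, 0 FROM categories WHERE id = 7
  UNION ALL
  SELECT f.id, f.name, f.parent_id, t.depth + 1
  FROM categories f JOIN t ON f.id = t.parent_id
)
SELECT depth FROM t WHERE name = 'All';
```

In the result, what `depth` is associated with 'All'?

Base: id=7 (Physics), parent_id=5, depth 0.
Iteration 1: join on id=5 -> Jazz (id 5, parent_id=4, depth 1).
Iteration 2: join on id=4 -> Card (id 4, parent_id=3, depth 2).
Iteration 3: join on id=3 -> Books (id 3, parent_id=2, depth 3).
Iteration 4: join on id=2 -> Drama (id 2, parent_id=1, depth 4).
Iteration 5: join on id=1 -> All (id 1, parent_id=NULL, depth 5).
Iteration 6: parent_id is NULL; no match; recursion stops.

5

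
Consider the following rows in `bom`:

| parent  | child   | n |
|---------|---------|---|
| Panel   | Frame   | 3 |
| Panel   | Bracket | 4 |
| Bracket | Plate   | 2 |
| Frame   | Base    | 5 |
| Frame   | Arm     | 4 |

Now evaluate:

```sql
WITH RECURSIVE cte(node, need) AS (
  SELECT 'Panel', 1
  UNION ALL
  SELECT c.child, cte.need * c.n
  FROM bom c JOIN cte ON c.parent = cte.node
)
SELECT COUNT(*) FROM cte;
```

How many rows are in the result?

Base: (Panel, need=1).
Iteration 1: components of {Panel} -> Bracket = 1*4 = 4, Frame = 1*3 = 3.
Iteration 2: components of {Bracket,Frame} -> Arm = 3*4 = 12, Base = 3*5 = 15, Plate = 4*2 = 8.
Iteration 3: no further components; recursion stops.
Total rows emitted: 6.

6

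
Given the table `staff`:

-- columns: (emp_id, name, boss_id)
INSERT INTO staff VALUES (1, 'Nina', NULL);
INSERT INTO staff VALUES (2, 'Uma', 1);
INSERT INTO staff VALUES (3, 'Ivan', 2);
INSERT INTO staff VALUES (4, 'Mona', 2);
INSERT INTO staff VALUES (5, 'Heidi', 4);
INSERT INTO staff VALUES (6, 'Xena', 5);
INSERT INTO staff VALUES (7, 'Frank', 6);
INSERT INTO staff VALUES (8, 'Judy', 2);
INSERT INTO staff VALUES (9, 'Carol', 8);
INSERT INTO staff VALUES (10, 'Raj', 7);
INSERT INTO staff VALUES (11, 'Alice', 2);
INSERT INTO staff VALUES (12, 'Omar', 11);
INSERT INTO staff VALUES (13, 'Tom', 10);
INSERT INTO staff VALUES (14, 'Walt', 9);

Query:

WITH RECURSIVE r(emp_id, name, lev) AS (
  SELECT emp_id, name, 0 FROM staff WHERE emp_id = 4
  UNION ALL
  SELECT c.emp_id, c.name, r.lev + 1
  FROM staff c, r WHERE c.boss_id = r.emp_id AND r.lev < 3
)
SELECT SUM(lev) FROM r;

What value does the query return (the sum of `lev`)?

Base: emp_id=4 (Mona) at lev 0.
Iteration 1: rows with boss_id in {4} -> Heidi (id 5, lev 1).
Iteration 2: rows with boss_id in {5} -> Xena (id 6, lev 2).
Iteration 3: rows with boss_id in {6} -> Frank (id 7, lev 3).
Iteration 4: lev < 3 fails for all current rows; recursion stops.
SUM(lev) = 0 + 1 + 2 + 3 = 6.

6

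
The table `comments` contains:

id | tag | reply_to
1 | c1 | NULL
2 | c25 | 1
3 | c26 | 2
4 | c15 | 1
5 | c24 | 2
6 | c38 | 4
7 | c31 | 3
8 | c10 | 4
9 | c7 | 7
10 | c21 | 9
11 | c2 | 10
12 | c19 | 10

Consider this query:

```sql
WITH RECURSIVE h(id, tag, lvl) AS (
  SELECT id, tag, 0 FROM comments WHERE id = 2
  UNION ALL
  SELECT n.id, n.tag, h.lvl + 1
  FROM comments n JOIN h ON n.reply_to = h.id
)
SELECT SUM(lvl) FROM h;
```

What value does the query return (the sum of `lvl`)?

21

Base: id=2 (c25) at lvl 0.
Iteration 1: rows with reply_to in {2} -> c26 (id 3, lvl 1), c24 (id 5, lvl 1).
Iteration 2: rows with reply_to in {3,5} -> c31 (id 7, lvl 2).
Iteration 3: rows with reply_to in {7} -> c7 (id 9, lvl 3).
Iteration 4: rows with reply_to in {9} -> c21 (id 10, lvl 4).
Iteration 5: rows with reply_to in {10} -> c2 (id 11, lvl 5), c19 (id 12, lvl 5).
Iteration 6: no rows with reply_to in {11,12}; recursion stops.
SUM(lvl) = 0 + 1 + 1 + 2 + 3 + 4 + 5 + 5 = 21.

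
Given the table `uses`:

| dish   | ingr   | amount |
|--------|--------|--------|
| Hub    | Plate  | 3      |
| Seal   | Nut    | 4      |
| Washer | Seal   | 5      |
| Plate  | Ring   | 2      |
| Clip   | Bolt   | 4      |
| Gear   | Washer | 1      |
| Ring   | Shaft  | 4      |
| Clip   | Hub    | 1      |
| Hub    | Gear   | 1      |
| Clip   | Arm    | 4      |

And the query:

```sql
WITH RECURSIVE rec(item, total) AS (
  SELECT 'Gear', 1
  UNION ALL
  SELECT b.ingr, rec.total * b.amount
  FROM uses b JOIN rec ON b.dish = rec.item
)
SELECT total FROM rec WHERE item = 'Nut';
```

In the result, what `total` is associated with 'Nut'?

20

Base: (Gear, total=1).
Iteration 1: components of {Gear} -> Washer = 1*1 = 1.
Iteration 2: components of {Washer} -> Seal = 1*5 = 5.
Iteration 3: components of {Seal} -> Nut = 5*4 = 20.
Iteration 4: no further components; recursion stops.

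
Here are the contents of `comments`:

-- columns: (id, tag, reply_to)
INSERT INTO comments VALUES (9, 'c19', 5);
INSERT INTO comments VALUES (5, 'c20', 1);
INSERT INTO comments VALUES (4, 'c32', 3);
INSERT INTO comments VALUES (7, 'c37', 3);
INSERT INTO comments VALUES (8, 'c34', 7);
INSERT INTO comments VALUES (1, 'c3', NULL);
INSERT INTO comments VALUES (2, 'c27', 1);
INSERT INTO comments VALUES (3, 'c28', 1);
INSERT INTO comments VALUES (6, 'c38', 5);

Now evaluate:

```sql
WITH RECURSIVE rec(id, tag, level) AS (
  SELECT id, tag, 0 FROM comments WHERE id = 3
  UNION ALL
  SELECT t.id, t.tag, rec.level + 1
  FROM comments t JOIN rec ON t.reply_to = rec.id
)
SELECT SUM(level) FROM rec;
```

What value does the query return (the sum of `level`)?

4

Base: id=3 (c28) at level 0.
Iteration 1: rows with reply_to in {3} -> c32 (id 4, level 1), c37 (id 7, level 1).
Iteration 2: rows with reply_to in {4,7} -> c34 (id 8, level 2).
Iteration 3: no rows with reply_to in {8}; recursion stops.
SUM(level) = 0 + 1 + 1 + 2 = 4.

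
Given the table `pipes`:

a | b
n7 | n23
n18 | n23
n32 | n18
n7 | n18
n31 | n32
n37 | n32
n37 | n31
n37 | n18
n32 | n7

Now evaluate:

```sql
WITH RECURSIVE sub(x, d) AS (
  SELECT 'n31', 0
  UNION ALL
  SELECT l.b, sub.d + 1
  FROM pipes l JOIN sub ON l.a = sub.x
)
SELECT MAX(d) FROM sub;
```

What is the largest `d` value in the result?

Base: (n31, d=0).
Iteration 1: edges from {n31} -> (n32, d=1).
Iteration 2: edges from {n32} -> (n18, d=2), (n7, d=2).
Iteration 3: edges from {n18,n7} -> (n18, d=3), (n23, d=3) x2. [UNION ALL keeps all 3 new rows, including repeats]
Iteration 4: edges from {n18,n23} -> (n23, d=4).
Iteration 5: no outgoing edges from {n23}; recursion stops.
d values: 0, 1, 2, 2, 3, 3, 3, 4; the maximum is 4.

4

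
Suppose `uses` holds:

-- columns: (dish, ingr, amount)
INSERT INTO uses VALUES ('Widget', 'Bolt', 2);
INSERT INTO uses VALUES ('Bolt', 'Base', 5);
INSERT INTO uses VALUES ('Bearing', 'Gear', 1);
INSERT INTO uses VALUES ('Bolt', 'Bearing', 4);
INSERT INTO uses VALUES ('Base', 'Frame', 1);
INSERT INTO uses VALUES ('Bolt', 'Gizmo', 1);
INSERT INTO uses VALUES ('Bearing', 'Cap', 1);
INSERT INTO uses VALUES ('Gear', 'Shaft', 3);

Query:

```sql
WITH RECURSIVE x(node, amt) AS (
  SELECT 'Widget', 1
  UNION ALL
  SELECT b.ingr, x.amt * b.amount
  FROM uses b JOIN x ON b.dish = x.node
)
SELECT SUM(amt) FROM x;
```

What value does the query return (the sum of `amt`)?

Base: (Widget, amt=1).
Iteration 1: components of {Widget} -> Bolt = 1*2 = 2.
Iteration 2: components of {Bolt} -> Base = 2*5 = 10, Bearing = 2*4 = 8, Gizmo = 2*1 = 2.
Iteration 3: components of {Base,Bearing,Gizmo} -> Cap = 8*1 = 8, Frame = 10*1 = 10, Gear = 8*1 = 8.
Iteration 4: components of {Cap,Frame,Gear} -> Shaft = 8*3 = 24.
Iteration 5: no further components; recursion stops.
SUM(amt) = 1 + 2 + 2 + 10 + 8 + 10 + 8 + 8 + 24 = 73.

73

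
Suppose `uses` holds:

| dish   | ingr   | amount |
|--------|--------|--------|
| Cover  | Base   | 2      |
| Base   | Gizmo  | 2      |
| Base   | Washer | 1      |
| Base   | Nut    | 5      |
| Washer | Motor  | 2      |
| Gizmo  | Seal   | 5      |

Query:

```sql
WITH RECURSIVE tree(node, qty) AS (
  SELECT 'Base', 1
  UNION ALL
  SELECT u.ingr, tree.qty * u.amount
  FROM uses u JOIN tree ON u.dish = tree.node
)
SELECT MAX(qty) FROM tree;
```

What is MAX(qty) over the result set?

10

Base: (Base, qty=1).
Iteration 1: components of {Base} -> Gizmo = 1*2 = 2, Nut = 1*5 = 5, Washer = 1*1 = 1.
Iteration 2: components of {Gizmo,Nut,Washer} -> Motor = 1*2 = 2, Seal = 2*5 = 10.
Iteration 3: no further components; recursion stops.
qty values: 1, 2, 1, 5, 10, 2; the maximum is 10.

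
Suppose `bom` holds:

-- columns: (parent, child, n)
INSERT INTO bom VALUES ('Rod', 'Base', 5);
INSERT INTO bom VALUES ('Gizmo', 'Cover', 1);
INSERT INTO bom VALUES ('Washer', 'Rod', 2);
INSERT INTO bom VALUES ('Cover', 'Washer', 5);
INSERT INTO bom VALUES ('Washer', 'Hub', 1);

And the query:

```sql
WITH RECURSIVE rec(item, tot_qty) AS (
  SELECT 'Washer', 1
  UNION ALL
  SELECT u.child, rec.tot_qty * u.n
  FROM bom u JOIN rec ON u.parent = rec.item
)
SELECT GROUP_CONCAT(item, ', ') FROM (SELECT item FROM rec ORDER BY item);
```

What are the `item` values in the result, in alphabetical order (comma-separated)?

Base, Hub, Rod, Washer

Base: (Washer, tot_qty=1).
Iteration 1: components of {Washer} -> Hub = 1*1 = 1, Rod = 1*2 = 2.
Iteration 2: components of {Hub,Rod} -> Base = 2*5 = 10.
Iteration 3: no further components; recursion stops.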